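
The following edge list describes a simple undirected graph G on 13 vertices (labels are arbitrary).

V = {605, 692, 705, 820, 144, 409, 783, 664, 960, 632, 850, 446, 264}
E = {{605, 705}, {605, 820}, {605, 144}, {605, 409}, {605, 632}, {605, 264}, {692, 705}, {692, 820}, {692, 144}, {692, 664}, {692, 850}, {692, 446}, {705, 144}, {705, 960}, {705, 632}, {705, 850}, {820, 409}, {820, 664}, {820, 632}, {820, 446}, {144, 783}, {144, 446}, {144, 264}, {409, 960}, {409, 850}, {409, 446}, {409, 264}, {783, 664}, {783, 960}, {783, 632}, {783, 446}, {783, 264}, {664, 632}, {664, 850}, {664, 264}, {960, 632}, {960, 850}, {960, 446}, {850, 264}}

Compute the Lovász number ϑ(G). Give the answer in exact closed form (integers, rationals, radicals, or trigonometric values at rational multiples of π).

sqrt(13)

N(446) = {692, 820, 144, 409, 783, 960}, |N(446)| = 6.
Vertex 264 has 6 neighbors: 605, 144, 409, 783, 664, 850.
deg(820) = 6; N(820) = {605, 692, 409, 664, 632, 446}.
N(783) = {144, 664, 960, 632, 446, 264}, |N(783)| = 6.
6-regular, N=13; Paley(13): SR with (k,λ,μ)=(6,2,3).
The 3 distinct eigenvalues: [6.0, 1.3028, -2.3028].
Lovász: ϑ = −13(-sqrt(13)/2 - 1/2)/(6+-(-sqrt(13)/2 - 1/2)) = sqrt(13).
Numerically 3.6056.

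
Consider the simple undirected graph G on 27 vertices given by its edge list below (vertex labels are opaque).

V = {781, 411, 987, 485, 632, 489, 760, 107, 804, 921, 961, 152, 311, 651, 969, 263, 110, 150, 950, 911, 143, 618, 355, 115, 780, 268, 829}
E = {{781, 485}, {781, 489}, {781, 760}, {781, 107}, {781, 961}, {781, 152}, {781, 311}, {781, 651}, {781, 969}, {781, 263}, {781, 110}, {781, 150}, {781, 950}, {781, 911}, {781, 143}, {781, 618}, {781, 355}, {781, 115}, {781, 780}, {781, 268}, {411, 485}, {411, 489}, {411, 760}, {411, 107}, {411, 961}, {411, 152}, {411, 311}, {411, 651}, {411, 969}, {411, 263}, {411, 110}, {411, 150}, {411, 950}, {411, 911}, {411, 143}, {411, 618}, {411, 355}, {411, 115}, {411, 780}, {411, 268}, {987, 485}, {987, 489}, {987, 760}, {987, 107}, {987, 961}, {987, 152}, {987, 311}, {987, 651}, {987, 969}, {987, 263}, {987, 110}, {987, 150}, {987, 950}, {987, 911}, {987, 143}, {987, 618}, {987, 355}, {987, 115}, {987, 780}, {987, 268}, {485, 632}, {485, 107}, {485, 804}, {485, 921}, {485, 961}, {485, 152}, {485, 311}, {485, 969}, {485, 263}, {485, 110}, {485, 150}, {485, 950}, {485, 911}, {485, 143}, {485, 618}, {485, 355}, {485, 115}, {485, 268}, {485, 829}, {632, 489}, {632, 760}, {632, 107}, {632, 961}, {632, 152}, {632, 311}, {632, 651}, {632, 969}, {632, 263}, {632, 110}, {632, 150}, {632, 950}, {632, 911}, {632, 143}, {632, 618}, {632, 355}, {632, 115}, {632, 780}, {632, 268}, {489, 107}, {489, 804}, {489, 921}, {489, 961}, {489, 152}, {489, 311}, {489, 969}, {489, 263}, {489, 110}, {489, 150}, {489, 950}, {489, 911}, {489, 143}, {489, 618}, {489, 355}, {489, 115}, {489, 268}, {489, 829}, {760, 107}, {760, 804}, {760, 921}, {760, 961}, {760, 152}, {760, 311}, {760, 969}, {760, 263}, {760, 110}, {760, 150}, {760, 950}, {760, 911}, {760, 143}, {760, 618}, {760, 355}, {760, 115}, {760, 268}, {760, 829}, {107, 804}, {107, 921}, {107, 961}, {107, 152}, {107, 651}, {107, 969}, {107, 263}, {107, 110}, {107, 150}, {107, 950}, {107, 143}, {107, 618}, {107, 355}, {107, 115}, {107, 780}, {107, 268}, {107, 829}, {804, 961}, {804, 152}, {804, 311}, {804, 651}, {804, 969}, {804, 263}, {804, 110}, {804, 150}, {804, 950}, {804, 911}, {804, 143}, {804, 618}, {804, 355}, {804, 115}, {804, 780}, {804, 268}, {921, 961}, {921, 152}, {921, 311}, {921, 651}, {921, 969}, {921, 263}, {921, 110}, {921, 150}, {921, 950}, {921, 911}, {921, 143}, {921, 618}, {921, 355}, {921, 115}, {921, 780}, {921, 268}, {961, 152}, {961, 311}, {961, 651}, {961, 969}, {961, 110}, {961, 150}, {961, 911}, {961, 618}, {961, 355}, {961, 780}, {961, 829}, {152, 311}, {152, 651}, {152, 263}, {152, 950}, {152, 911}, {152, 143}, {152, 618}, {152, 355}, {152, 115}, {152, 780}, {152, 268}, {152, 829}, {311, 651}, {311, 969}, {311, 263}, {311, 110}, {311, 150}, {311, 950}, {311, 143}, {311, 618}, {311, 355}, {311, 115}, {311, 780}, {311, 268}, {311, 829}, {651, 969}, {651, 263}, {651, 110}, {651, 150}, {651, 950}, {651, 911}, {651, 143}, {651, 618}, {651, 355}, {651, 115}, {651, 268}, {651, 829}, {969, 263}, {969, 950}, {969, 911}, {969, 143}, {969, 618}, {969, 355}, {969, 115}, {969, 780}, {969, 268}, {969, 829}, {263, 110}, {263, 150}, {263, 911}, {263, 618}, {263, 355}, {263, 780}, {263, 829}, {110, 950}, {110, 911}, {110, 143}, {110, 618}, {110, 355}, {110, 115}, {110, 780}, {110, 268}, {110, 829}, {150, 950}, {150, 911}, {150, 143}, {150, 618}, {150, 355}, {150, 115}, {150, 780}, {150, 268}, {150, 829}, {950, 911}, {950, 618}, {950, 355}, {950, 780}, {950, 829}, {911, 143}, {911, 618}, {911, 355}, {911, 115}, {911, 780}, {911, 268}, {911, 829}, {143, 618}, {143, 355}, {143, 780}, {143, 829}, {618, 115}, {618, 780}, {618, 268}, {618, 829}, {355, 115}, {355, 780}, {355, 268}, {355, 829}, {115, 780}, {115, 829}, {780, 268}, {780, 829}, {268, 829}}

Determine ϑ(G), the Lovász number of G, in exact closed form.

Vertex 152 has 23 neighbors: 781, 411, 987, 485, 632, 489, 760, 107, 804, 921, 961, 311, 651, 263, 950, 911, 143, 618, 355, 115, 780, 268, 829.
deg(961) = 21; N(961) = {781, 411, 987, 485, 632, 489, 760, 107, 804, 921, 152, 311, 651, 969, 110, 150, 911, 618, 355, 780, 829}.
N(107) = {781, 411, 987, 485, 632, 489, 760, 804, 921, 961, 152, 651, 969, 263, 110, 150, 950, 143, 618, 355, 115, 780, 268, 829}, |N(107)| = 24.
deg(829) = 20; N(829) = {485, 489, 760, 107, 961, 152, 311, 651, 969, 263, 110, 150, 950, 911, 143, 618, 355, 115, 780, 268}.
6 parts of sizes [7, 6, 5, 4, 3, 2]; α(G) = 7 = ϑ (perfect).
≈ 7.00000 (to 5 d.p.).
Check 7 ≤ 7 ≤ 7: collapsed.

7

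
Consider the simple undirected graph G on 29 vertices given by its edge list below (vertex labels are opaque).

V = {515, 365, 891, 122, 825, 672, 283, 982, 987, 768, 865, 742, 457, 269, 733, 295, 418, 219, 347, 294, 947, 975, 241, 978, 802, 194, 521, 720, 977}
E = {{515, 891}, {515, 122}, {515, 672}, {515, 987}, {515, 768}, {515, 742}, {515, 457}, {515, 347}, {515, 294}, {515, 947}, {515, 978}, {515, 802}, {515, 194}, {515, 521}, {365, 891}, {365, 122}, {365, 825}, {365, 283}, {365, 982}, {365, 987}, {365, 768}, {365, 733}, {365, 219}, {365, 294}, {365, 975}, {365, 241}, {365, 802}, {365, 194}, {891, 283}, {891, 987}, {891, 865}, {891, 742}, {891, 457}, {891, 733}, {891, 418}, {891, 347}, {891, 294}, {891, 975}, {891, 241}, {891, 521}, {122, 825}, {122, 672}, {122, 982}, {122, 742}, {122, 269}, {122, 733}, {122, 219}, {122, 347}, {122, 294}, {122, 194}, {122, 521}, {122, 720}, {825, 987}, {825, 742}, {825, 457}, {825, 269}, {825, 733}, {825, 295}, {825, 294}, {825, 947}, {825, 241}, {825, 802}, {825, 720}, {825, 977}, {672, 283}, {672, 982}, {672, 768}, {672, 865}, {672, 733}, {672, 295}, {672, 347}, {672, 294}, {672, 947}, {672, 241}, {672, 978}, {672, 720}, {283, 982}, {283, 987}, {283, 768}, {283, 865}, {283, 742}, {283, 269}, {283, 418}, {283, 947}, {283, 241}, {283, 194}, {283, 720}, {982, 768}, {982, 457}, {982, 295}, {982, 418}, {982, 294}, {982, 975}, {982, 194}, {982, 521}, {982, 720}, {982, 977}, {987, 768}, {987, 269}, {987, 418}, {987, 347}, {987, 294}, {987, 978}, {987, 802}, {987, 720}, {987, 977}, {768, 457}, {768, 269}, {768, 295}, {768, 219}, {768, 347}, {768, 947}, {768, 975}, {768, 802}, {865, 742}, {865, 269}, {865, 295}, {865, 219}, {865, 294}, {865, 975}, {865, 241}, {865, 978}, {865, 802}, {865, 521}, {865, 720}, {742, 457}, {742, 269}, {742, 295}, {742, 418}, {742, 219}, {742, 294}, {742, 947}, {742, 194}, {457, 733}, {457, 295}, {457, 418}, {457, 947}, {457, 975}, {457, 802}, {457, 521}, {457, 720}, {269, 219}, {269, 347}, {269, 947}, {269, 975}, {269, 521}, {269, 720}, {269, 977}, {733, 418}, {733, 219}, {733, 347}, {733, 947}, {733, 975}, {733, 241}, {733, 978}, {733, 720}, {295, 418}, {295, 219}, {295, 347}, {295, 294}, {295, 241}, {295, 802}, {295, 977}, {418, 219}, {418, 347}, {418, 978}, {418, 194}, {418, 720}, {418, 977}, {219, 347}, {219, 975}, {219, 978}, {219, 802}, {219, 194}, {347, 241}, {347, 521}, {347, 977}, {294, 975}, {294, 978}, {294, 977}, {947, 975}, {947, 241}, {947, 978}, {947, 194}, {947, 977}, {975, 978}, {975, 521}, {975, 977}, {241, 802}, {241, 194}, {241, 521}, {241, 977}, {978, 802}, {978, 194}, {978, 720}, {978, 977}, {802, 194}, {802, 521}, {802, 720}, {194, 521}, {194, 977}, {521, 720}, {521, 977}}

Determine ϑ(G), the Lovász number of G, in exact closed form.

sqrt(29)

deg(295) = 14; N(295) = {825, 672, 982, 768, 865, 742, 457, 418, 219, 347, 294, 241, 802, 977}.
Vertex 891 has 14 neighbors: 515, 365, 283, 987, 865, 742, 457, 733, 418, 347, 294, 975, 241, 521.
deg(987) = 14; N(987) = {515, 365, 891, 825, 283, 768, 269, 418, 347, 294, 978, 802, 720, 977}.
Vertex 982 has 14 neighbors: 365, 122, 672, 283, 768, 457, 295, 418, 294, 975, 194, 521, 720, 977.
Regular of degree 14 on 29 vertices: strongly regular (29,14,6,7).
The 3 distinct eigenvalues: [14.0, 2.193, -3.193].
Lovász (edge-transitive): ϑ = −29·(-sqrt(29)/2 - 1/2)/((14)−(-sqrt(29)/2 - 1/2)) = sqrt(29).
Numerically 5.385164807.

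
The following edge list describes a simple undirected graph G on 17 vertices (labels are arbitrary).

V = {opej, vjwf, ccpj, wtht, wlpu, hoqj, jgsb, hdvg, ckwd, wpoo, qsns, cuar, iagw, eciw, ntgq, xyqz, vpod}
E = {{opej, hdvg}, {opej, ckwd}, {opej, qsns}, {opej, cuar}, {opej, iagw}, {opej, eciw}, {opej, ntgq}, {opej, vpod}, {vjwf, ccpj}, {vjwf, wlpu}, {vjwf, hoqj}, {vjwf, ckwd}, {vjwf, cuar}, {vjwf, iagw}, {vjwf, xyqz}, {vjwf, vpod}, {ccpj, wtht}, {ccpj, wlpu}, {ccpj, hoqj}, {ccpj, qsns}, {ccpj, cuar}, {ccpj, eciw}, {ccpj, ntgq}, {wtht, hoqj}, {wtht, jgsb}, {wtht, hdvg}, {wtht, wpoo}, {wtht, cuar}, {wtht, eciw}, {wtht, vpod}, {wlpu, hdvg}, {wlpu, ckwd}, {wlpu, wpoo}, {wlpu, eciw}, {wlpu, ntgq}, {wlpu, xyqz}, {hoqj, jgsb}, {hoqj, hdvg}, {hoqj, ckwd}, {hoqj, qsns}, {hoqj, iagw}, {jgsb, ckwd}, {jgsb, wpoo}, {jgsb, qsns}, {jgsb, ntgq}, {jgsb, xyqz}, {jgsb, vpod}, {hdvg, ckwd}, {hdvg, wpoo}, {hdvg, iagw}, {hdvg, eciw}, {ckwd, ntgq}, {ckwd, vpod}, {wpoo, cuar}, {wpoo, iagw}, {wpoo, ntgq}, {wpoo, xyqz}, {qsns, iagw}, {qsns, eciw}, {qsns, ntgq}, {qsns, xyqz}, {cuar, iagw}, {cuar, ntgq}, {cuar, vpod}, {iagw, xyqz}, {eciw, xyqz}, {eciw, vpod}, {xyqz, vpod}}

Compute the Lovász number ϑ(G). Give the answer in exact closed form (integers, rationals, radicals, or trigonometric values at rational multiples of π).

deg(wpoo) = 8; N(wpoo) = {wtht, wlpu, jgsb, hdvg, cuar, iagw, ntgq, xyqz}.
Vertex hdvg has 8 neighbors: opej, wtht, wlpu, hoqj, ckwd, wpoo, iagw, eciw.
deg(iagw) = 8; N(iagw) = {opej, vjwf, hoqj, hdvg, wpoo, qsns, cuar, xyqz}.
Vertex xyqz has 8 neighbors: vjwf, wlpu, jgsb, wpoo, qsns, iagw, eciw, vpod.
17-vertex 8-regular graph: strongly regular (17,8,3,4).
Distinct eigenvalues (to 6 d.p.): [8.0, 1.561553, -2.561553].
λ_max=8, λ_min=-sqrt(17)/2 - 1/2; ϑ = −17·λ_min/(λ_max−λ_min) = sqrt(17).
≈ 4.12310563 (to 8 d.p.).

sqrt(17)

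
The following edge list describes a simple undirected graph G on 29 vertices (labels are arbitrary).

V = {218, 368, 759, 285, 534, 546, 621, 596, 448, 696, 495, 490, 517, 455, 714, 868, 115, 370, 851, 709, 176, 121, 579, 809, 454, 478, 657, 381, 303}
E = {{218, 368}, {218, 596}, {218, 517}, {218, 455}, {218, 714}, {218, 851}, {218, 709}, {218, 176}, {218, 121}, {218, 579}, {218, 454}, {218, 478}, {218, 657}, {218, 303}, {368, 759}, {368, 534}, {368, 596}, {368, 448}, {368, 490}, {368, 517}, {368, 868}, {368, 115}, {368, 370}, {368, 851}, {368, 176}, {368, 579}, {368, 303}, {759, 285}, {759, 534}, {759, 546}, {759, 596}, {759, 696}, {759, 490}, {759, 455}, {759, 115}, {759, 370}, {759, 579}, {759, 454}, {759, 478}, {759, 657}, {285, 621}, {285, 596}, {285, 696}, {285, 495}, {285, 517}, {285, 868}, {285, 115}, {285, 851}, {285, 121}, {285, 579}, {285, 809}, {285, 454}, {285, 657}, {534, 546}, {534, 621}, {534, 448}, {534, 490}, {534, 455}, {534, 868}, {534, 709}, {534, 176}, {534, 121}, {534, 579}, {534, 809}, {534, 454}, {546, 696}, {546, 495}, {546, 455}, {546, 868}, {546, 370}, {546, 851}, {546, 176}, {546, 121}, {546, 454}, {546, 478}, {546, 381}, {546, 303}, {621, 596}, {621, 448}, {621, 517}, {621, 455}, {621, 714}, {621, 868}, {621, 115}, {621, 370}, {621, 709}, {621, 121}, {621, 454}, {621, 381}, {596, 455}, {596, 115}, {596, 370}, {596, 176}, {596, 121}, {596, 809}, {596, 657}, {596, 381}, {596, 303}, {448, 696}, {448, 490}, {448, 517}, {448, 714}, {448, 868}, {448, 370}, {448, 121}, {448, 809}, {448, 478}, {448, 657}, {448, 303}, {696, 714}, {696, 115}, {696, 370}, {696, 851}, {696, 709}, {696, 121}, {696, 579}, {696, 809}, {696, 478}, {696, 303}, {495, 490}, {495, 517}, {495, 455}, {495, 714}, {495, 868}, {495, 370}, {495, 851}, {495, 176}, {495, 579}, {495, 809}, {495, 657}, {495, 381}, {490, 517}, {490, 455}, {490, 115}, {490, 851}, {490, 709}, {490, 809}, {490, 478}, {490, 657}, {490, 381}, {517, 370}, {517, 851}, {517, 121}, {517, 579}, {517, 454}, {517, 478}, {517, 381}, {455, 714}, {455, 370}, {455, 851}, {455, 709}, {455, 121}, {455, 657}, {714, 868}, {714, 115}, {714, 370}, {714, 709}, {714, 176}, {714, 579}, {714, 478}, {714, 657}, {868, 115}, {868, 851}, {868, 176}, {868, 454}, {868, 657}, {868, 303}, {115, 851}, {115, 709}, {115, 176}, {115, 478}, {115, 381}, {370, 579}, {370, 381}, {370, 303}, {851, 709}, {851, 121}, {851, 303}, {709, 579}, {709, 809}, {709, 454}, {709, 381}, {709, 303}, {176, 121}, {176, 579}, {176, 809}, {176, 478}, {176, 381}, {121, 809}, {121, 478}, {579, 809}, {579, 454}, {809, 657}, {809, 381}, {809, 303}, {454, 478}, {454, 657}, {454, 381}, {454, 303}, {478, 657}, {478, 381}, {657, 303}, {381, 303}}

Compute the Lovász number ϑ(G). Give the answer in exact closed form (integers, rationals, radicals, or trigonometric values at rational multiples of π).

sqrt(29)

Vertex 596 has 14 neighbors: 218, 368, 759, 285, 621, 455, 115, 370, 176, 121, 809, 657, 381, 303.
Vertex 303 has 14 neighbors: 218, 368, 546, 596, 448, 696, 868, 370, 851, 709, 809, 454, 657, 381.
deg(455) = 14; N(455) = {218, 759, 534, 546, 621, 596, 495, 490, 714, 370, 851, 709, 121, 657}.
N(809) = {285, 534, 596, 448, 696, 495, 490, 709, 176, 121, 579, 657, 381, 303}, |N(809)| = 14.
G on 29 vertices is 14-regular; SR(29,14,6,7) — a Paley graph.
A has 3 distinct eigenvalues ≈ [14.0, 2.192582, -3.192582].
−29·(-sqrt(29)/2 - 1/2) / ((14)−(-sqrt(29)/2 - 1/2)) = sqrt(29) = ϑ(G).
≈ 5.38516 (to 5 d.p.).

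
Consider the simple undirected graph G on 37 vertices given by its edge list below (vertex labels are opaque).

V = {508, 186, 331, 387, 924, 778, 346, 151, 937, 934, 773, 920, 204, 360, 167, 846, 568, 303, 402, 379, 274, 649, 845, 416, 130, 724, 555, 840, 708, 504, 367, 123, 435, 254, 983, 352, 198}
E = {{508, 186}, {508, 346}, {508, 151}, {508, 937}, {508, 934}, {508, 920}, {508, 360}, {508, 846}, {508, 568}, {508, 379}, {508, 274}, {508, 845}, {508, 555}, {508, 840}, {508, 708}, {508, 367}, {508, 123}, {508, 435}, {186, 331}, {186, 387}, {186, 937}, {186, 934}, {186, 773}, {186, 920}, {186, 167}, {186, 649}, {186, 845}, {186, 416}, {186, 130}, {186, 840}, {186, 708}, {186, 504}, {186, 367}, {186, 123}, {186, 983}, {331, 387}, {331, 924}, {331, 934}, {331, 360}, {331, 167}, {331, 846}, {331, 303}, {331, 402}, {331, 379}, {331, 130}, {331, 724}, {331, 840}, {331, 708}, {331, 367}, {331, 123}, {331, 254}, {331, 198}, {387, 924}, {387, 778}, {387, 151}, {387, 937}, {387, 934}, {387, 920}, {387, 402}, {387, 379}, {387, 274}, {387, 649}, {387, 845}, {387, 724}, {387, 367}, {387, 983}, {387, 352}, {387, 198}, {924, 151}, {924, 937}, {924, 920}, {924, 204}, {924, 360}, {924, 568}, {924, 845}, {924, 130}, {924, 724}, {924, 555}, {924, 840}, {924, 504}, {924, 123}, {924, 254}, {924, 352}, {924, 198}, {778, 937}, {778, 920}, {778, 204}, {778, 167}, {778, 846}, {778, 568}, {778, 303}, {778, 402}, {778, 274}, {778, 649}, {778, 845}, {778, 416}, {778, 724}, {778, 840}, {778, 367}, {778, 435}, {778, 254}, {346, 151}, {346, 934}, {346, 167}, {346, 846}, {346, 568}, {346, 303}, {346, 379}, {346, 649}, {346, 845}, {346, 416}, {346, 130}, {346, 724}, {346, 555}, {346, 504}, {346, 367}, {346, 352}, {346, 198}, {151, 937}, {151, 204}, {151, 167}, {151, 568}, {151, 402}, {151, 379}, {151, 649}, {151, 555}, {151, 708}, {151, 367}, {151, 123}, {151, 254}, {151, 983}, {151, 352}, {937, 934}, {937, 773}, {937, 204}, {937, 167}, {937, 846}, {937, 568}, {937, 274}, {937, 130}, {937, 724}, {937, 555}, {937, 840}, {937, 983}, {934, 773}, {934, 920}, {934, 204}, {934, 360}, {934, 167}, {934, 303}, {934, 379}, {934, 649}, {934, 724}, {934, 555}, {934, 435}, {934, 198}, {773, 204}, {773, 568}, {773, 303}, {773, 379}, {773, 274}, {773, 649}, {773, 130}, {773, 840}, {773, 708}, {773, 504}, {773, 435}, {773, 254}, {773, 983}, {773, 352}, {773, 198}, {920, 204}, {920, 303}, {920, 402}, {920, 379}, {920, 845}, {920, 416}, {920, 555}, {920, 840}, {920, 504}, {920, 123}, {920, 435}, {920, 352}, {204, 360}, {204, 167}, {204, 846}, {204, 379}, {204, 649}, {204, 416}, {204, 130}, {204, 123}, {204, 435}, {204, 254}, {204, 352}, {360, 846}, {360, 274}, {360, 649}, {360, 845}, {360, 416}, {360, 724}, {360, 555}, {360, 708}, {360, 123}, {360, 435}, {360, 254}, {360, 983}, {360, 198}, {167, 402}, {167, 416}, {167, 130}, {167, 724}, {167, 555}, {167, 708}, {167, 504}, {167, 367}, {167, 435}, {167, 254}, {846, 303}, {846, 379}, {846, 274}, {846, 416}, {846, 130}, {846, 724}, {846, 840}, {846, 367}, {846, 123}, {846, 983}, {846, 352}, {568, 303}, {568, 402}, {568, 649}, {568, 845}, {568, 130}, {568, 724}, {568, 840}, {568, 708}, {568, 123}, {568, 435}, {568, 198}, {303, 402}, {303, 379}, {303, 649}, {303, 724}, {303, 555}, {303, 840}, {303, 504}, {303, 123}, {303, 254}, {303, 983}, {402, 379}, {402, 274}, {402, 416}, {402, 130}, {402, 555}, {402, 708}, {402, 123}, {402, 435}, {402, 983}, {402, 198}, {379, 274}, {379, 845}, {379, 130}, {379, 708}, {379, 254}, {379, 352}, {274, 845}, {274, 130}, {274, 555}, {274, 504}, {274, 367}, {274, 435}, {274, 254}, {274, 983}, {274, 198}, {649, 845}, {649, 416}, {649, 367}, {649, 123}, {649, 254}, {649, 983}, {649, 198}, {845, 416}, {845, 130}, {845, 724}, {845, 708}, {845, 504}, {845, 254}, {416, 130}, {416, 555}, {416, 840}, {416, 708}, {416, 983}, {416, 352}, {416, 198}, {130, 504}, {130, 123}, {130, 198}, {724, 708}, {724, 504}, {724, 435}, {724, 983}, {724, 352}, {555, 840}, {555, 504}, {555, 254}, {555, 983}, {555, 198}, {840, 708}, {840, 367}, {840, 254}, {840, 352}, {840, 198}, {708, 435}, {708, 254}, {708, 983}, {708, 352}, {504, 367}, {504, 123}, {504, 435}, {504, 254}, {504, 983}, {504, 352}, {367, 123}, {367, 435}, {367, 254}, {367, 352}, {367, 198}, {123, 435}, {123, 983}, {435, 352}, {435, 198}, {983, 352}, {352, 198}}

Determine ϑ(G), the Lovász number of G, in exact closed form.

deg(367) = 18; N(367) = {508, 186, 331, 387, 778, 346, 151, 167, 846, 274, 649, 840, 504, 123, 435, 254, 352, 198}.
N(649) = {186, 387, 778, 346, 151, 934, 773, 204, 360, 568, 303, 845, 416, 367, 123, 254, 983, 198}, |N(649)| = 18.
deg(254) = 18; N(254) = {331, 924, 778, 151, 773, 204, 360, 167, 303, 379, 274, 649, 845, 555, 840, 708, 504, 367}.
deg(845) = 18; N(845) = {508, 186, 387, 924, 778, 346, 920, 360, 568, 379, 274, 649, 416, 130, 724, 708, 504, 254}.
Every vertex has degree 18 (N=37); SR(37,18,8,9) — a Paley graph.
The 3 distinct eigenvalues: [18.0, 2.541381, -3.541381].
With N=37: ϑ(G) = 37·(-(-sqrt(37)/2 - 1/2))/(18−(-sqrt(37)/2 - 1/2)) = sqrt(37).
Numerically 6.0827625.

sqrt(37)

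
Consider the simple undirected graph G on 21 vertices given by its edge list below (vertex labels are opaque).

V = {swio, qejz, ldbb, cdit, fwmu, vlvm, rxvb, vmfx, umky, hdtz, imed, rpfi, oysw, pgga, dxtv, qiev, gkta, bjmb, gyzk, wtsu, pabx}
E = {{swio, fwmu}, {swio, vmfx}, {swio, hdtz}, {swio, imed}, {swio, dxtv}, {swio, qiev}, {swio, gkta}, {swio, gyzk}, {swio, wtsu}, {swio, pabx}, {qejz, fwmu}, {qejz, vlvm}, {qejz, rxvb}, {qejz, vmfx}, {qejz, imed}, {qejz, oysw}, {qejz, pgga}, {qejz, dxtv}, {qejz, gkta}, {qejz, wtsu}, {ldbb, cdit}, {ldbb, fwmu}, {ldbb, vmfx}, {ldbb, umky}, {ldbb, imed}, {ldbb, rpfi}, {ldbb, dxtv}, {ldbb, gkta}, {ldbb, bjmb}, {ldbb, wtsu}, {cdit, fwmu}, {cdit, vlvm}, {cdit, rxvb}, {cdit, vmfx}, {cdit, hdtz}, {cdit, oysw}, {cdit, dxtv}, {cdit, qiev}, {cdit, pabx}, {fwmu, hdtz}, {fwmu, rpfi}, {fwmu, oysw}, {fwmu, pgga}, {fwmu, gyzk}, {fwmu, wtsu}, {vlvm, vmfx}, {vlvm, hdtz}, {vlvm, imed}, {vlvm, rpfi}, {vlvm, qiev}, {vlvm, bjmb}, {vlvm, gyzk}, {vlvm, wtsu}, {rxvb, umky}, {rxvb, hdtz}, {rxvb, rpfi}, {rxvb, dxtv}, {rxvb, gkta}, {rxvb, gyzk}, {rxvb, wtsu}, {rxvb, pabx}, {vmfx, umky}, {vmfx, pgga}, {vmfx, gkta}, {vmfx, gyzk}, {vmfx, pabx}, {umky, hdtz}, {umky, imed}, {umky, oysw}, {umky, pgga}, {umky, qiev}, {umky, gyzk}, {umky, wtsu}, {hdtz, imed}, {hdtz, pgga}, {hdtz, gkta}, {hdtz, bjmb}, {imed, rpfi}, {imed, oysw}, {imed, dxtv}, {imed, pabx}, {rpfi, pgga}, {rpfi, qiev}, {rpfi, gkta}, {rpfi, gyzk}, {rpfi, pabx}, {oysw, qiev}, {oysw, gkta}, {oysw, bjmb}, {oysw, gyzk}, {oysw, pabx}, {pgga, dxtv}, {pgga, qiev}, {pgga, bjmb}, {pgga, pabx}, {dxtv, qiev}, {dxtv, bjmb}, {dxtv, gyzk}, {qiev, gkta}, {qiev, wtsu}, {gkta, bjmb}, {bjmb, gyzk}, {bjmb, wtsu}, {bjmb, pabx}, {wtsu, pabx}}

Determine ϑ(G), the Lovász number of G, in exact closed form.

6

N(cdit) = {ldbb, fwmu, vlvm, rxvb, vmfx, hdtz, oysw, dxtv, qiev, pabx}, |N(cdit)| = 10.
N(oysw) = {qejz, cdit, fwmu, umky, imed, qiev, gkta, bjmb, gyzk, pabx}, |N(oysw)| = 10.
N(pabx) = {swio, cdit, rxvb, vmfx, imed, rpfi, oysw, pgga, bjmb, wtsu}, |N(pabx)| = 10.
N(dxtv) = {swio, qejz, ldbb, cdit, rxvb, imed, pgga, qiev, bjmb, gyzk}, |N(dxtv)| = 10.
deg(v) = 10 for all v (|V|=21); this is K(7,2), the Kneser graph.
Distinct eigenvalues (to 6 d.p.): [10.0, 1.0, -4.0].
ϑ = −N·λ_min/(λ_max−λ_min) = −21·(-4)/(10−(-4)) = 6.
ϑ(G) ≈ 6.0000000.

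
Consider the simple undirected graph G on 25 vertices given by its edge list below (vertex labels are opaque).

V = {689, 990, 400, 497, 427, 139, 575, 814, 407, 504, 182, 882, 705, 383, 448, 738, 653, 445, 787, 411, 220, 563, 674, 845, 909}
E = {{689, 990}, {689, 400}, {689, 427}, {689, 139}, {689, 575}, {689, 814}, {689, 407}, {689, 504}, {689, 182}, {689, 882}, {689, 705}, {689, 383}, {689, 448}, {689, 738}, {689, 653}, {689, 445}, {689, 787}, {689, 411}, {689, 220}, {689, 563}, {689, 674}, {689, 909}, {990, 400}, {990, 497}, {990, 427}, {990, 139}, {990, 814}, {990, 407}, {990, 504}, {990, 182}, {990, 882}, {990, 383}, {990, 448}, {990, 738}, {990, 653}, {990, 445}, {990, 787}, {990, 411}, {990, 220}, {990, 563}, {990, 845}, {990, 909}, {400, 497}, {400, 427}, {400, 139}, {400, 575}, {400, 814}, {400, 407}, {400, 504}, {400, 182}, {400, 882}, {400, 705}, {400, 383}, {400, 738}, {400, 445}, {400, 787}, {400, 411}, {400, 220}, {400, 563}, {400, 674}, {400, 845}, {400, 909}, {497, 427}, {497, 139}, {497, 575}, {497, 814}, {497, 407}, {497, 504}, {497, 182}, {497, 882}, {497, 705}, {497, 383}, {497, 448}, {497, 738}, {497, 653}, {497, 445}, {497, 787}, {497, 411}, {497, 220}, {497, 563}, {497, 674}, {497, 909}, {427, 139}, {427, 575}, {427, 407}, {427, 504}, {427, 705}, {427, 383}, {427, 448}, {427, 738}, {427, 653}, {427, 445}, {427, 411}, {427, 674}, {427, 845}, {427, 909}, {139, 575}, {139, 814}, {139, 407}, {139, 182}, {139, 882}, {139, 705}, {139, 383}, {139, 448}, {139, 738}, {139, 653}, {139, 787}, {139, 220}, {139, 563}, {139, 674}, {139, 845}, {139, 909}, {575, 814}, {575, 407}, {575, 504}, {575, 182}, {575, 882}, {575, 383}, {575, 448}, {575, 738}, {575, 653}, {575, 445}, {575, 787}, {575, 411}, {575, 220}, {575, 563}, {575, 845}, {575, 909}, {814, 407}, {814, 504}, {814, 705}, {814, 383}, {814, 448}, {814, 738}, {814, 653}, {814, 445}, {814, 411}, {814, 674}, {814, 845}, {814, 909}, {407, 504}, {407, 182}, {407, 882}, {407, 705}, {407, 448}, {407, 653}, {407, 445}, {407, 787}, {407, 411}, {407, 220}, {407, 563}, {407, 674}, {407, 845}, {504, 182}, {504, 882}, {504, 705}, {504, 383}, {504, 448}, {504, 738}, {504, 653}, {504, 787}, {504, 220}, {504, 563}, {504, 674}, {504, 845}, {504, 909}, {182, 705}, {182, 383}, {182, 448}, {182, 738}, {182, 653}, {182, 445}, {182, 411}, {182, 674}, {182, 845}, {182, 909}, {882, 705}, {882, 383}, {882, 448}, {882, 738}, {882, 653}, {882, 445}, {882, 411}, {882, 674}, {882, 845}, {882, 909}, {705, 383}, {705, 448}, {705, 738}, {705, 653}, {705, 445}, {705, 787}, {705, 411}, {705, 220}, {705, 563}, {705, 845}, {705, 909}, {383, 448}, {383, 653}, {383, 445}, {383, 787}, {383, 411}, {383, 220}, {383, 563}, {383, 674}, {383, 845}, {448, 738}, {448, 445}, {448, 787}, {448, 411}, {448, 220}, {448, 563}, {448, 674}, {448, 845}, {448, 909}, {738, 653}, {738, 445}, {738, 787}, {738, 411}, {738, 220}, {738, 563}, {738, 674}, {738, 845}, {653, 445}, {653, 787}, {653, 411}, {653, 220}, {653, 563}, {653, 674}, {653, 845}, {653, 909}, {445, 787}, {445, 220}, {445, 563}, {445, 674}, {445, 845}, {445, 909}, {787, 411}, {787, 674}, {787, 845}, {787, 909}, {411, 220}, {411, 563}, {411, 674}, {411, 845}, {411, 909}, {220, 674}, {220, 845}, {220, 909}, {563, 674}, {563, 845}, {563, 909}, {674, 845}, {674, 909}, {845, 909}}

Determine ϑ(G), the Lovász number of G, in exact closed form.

deg(445) = 21; N(445) = {689, 990, 400, 497, 427, 575, 814, 407, 182, 882, 705, 383, 448, 738, 653, 787, 220, 563, 674, 845, 909}.
N(497) = {990, 400, 427, 139, 575, 814, 407, 504, 182, 882, 705, 383, 448, 738, 653, 445, 787, 411, 220, 563, 674, 909}, |N(497)| = 22.
deg(563) = 18; N(563) = {689, 990, 400, 497, 139, 575, 407, 504, 705, 383, 448, 738, 653, 445, 411, 674, 845, 909}.
deg(448) = 22; N(448) = {689, 990, 497, 427, 139, 575, 814, 407, 504, 182, 882, 705, 383, 738, 445, 787, 411, 220, 563, 674, 845, 909}.
Complete 6-partite, parts [7, 4, 4, 4, 3, 3]: perfect, ϑ = α = 7.
Numerically 7.00000.
α=7, χ(Ḡ)=7; ϑ=7 lies between (collapsed).

7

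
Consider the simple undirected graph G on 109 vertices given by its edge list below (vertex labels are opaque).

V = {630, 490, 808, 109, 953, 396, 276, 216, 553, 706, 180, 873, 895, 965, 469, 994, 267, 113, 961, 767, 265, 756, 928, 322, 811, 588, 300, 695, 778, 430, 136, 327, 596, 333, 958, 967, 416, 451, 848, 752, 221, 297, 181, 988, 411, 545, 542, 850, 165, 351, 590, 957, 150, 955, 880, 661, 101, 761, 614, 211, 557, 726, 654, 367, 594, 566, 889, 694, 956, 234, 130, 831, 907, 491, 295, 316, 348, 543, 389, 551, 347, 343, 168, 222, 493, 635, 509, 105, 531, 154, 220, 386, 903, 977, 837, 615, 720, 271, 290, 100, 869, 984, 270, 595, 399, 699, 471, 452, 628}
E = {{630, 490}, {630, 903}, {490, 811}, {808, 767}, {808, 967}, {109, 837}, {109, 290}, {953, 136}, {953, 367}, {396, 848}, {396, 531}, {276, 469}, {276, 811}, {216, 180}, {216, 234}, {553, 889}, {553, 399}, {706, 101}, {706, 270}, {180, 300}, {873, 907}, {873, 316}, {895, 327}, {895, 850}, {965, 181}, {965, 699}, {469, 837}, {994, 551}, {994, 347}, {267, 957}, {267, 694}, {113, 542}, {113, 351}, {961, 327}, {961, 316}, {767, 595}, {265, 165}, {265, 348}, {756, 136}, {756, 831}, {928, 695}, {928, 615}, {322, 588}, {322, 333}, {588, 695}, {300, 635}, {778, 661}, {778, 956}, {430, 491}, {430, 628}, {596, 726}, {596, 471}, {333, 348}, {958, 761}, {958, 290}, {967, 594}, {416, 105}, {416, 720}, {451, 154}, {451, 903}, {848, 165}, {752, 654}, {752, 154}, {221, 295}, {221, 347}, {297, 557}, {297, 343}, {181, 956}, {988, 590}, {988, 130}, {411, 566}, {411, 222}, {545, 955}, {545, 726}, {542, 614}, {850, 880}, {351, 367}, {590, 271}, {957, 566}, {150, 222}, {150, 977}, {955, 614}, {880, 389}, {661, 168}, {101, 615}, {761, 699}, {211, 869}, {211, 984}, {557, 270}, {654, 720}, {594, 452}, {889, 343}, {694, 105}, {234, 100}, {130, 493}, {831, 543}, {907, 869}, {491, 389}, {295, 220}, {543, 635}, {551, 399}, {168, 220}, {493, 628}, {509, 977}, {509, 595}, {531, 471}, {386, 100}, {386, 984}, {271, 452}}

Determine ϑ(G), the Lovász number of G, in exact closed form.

Vertex 590 has 2 neighbors: 988, 271.
Vertex 566 has 2 neighbors: 411, 957.
Vertex 767 has 2 neighbors: 808, 595.
Vertex 348 has 2 neighbors: 265, 333.
G on 109 vertices is 2-regular; this is C_{109}, the 109-cycle.
Distinct eigenvalues (to 5 d.p.): [2.0, 1.99668, 1.98672, 1.97017, 1.94707, 1.9175, 1.88157, 1.83938, 1.79108, 1.73683, 1.67682, 1.61123, 1.54029, 1.46424, 1.38332, 1.2978, 1.20797, 1.11413, 1.01659, 0.91568, 0.81172, 0.70506, 0.59606, 0.48509, 0.3725, 0.25867, 0.14399, 0.02882, -0.08644, -0.20141, -0.31572, -0.42897, -0.5408, -0.65083, -0.7587, -0.86406, -0.96654, -1.06581, -1.16154, -1.25341, -1.34111, -1.42437, -1.50289, -1.57642, -1.64471, -1.70754, -1.76469, -1.81598, -1.86125, -1.90032, -1.93309, -1.95943, -1.97927, -1.99253, -1.99917].
Lovász: ϑ = −109(-2*cos(pi/109))/(2+-(-1)*2*cos(pi/109)) = 109*cos(pi/109)/(cos(pi/109) + 1).
≈ 54.4887 (to 4 d.p.).
54 ≤ 109*cos(pi/109)/(cos(pi/109) + 1) ≤ 55: both strict.

109*cos(pi/109)/(cos(pi/109) + 1)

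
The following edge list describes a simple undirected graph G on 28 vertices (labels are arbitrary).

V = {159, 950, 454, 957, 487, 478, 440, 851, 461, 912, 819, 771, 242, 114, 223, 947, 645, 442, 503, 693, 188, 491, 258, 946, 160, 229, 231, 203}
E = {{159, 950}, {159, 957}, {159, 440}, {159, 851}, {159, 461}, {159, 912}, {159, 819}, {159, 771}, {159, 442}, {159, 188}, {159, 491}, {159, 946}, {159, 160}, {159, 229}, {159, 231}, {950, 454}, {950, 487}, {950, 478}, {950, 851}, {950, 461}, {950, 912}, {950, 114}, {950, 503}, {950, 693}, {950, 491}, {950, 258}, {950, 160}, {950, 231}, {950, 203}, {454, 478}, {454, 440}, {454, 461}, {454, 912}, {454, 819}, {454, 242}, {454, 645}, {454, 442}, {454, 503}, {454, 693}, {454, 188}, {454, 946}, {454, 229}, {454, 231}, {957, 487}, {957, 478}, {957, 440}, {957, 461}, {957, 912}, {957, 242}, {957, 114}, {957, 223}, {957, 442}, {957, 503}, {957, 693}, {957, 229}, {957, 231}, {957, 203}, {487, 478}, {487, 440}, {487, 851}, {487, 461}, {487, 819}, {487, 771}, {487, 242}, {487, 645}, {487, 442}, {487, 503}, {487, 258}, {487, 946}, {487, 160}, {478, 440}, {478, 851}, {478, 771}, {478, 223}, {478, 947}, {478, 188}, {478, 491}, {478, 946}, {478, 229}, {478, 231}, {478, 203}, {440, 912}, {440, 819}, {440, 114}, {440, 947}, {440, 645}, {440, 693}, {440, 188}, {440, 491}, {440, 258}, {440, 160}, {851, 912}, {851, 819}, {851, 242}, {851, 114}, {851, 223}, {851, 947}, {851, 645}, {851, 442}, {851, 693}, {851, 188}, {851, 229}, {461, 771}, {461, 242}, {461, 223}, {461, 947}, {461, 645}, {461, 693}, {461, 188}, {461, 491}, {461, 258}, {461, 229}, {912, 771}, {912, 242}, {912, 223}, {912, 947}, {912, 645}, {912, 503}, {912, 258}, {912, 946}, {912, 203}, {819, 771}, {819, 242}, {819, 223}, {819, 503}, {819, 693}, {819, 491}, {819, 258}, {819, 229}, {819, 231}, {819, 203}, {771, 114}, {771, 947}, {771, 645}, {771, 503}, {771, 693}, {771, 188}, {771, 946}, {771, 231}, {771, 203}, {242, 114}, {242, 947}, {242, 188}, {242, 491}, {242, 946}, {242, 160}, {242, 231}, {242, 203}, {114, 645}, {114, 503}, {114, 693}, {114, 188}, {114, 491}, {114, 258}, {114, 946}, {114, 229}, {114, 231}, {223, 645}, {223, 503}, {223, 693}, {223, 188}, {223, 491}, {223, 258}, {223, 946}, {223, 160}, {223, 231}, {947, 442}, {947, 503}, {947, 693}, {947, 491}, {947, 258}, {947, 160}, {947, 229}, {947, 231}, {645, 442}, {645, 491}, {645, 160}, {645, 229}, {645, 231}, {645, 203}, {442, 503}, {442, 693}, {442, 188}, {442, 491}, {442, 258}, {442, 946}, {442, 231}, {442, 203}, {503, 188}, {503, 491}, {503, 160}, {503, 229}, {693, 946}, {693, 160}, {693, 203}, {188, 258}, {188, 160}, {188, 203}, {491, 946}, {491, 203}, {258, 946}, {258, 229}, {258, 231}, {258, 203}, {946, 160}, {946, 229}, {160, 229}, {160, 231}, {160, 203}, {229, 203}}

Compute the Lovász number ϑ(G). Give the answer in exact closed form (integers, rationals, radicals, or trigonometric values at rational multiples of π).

Vertex 114 has 15 neighbors: 950, 957, 440, 851, 771, 242, 645, 503, 693, 188, 491, 258, 946, 229, 231.
deg(957) = 15; N(957) = {159, 487, 478, 440, 461, 912, 242, 114, 223, 442, 503, 693, 229, 231, 203}.
N(503) = {950, 454, 957, 487, 912, 819, 771, 114, 223, 947, 442, 188, 491, 160, 229}, |N(503)| = 15.
Vertex 771 has 15 neighbors: 159, 487, 478, 461, 912, 819, 114, 947, 645, 503, 693, 188, 946, 231, 203.
G on 28 vertices is 15-regular; this is K(8,2), the Kneser graph.
The 3 distinct eigenvalues: [15.0, 1.0, -5.0].
With N=28: ϑ(G) = 28·(-1*(-5))/(15−(-5)) = 7.
Numerically 7.0000000.

7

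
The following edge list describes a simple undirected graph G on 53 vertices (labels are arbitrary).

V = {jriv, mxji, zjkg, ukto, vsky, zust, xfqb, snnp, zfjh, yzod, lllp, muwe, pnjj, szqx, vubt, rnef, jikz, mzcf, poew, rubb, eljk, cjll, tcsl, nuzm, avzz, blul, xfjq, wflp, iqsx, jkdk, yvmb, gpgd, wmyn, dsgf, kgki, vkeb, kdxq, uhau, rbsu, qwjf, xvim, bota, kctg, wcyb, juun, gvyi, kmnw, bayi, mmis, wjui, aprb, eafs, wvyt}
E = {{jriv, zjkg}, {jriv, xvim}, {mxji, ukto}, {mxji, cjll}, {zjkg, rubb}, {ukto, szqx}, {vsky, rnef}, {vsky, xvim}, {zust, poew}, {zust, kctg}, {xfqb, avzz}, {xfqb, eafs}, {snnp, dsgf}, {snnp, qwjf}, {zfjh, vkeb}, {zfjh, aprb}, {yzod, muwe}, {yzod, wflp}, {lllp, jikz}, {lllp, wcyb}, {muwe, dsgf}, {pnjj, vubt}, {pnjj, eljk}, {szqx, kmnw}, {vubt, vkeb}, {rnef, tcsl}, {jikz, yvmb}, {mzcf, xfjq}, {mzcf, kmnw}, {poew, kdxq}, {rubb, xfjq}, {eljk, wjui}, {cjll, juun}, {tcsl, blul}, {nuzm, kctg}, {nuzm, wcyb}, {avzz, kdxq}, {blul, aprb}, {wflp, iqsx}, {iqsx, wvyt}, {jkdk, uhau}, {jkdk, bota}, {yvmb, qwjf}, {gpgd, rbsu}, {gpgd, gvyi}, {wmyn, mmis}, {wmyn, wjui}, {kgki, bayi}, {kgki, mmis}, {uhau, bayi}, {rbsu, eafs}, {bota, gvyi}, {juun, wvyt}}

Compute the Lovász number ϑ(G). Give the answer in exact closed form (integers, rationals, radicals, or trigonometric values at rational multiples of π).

deg(xvim) = 2; N(xvim) = {jriv, vsky}.
deg(wjui) = 2; N(wjui) = {eljk, wmyn}.
deg(lllp) = 2; N(lllp) = {jikz, wcyb}.
Vertex zfjh has 2 neighbors: vkeb, aprb.
53-vertex 2-regular graph: the odd cycle C_{53}.
The 27 distinct eigenvalues: [2.0, 1.986, 1.944, 1.8748, 1.7793, 1.6588, 1.515, 1.35, 1.166, 0.9656, 0.7517, 0.5272, 0.2953, 0.0593, -0.1776, -0.412, -0.6405, -0.8601, -1.0676, -1.2602, -1.435, -1.5897, -1.7221, -1.8303, -1.9128, -1.9685, -1.9965].
With N=53: ϑ(G) = 53·(-(-1)*2*cos(pi/53))/(2−(-2*cos(pi/53))) = 53*cos(pi/53)/(cos(pi/53) + 1).
ϑ(G) ≈ 26.476708993.
Check 26 ≤ 53*cos(pi/53)/(cos(pi/53) + 1) ≤ 27: both strict.

53*cos(pi/53)/(cos(pi/53) + 1)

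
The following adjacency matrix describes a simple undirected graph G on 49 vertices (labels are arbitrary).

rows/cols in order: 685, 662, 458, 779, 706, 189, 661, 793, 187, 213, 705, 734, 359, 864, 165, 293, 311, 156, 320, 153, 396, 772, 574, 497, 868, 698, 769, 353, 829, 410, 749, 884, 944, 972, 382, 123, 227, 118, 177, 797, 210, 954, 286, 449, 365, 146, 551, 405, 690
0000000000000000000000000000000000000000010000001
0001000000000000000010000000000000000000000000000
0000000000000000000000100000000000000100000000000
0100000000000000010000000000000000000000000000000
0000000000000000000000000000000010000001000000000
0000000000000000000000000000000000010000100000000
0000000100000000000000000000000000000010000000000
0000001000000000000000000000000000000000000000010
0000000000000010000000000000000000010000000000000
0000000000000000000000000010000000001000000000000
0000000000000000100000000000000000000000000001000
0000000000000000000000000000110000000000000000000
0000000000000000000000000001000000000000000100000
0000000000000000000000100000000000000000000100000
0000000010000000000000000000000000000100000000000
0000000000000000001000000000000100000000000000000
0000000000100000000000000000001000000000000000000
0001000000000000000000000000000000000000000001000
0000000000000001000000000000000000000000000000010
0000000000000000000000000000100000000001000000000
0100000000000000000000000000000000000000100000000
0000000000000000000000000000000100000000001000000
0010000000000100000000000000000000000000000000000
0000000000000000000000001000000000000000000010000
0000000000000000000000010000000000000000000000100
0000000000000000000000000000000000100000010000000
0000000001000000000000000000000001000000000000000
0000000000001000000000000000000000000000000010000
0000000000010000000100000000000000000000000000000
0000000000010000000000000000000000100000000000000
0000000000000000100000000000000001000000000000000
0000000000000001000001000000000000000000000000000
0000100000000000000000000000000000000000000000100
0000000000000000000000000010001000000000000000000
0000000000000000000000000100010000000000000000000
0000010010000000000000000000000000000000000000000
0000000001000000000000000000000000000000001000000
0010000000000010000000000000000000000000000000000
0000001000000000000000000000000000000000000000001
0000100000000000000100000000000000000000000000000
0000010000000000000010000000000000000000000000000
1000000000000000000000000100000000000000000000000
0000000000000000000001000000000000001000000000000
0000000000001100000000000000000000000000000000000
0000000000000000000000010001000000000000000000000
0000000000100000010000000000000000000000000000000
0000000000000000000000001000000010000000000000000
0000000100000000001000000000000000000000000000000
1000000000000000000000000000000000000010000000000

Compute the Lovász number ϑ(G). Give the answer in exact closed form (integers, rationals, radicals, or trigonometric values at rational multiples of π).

Vertex 972 has 2 neighbors: 769, 749.
deg(396) = 2; N(396) = {662, 210}.
Vertex 772 has 2 neighbors: 884, 286.
deg(359) = 2; N(359) = {353, 449}.
Regular of degree 2 on 49 vertices: connected 2-regular on 49 ⇒ C_{49}.
Distinct eigenvalues (to 6 d.p.): [2.0, 1.98358, 1.93459, 1.853834, 1.742637, 1.602827, 1.436699, 1.24698, 1.036785, 0.809567, 0.569055, 0.3192, 0.064103, -0.192046, -0.445042, -0.69073, -0.925077, -1.144233, -1.344602, -1.522892, -1.676176, -1.801938, -1.898111, -1.963118, -1.995891].
ϑ = −N·λ_min/(λ_max−λ_min) = −49·(-2*cos(pi/49))/(2−(-2*cos(pi/49))) = 49*cos(pi/49)/(cos(pi/49) + 1).
Numerically 24.4748.
Check 24 ≤ 49*cos(pi/49)/(cos(pi/49) + 1) ≤ 25: both strict.

49*cos(pi/49)/(cos(pi/49) + 1)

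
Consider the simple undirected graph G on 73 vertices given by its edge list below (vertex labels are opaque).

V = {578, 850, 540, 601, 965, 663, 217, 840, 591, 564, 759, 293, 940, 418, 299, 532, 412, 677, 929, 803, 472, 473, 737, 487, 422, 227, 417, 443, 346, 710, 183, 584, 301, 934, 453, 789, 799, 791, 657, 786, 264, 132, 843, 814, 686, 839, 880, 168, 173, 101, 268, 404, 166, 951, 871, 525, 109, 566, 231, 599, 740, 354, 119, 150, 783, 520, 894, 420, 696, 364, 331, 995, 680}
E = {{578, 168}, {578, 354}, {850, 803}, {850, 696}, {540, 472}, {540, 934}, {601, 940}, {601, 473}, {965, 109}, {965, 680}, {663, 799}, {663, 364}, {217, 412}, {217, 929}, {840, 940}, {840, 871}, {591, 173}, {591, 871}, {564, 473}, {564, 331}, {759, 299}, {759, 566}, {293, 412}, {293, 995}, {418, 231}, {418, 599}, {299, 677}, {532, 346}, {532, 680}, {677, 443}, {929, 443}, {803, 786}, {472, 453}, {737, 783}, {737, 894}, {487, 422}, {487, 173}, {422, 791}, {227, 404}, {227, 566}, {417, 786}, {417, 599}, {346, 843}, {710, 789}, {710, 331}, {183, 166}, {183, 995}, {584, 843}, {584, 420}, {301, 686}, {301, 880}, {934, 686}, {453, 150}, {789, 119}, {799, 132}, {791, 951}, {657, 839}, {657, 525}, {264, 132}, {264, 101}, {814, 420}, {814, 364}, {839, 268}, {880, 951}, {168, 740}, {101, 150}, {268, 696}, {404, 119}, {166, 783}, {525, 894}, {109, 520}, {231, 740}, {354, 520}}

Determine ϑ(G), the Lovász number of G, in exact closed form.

N(101) = {264, 150}, |N(101)| = 2.
N(814) = {420, 364}, |N(814)| = 2.
Vertex 786 has 2 neighbors: 803, 417.
Vertex 929 has 2 neighbors: 217, 443.
2-regular, N=73; connected 2-regular on 73 ⇒ C_{73}.
spec(A) ≈ [2.0, 1.9926, 1.9704, 1.9337, 1.8826, 1.8176, 1.7392, 1.6478, 1.5443, 1.4293, 1.3038, 1.1686, 1.0247, 0.8733, 0.7154, 0.5522, 0.3849, 0.2148, 0.043, -0.129, -0.3001, -0.469, -0.6344, -0.7951, -0.9499, -1.0977, -1.2373, -1.3678, -1.4882, -1.5976, -1.6951, -1.7801, -1.8518, -1.9099, -1.9539, -1.9834, -1.9981] (distinct, 4 d.p.).
With N=73: ϑ(G) = 73·(-(-1)*2*cos(pi/73))/(2−(-2*cos(pi/73))) = 73*cos(pi/73)/(cos(pi/73) + 1).
ϑ(G) ≈ 36.4830948.
α=36, χ(Ḡ)=37; ϑ=73*cos(pi/73)/(cos(pi/73) + 1) lies between (both strict).

73*cos(pi/73)/(cos(pi/73) + 1)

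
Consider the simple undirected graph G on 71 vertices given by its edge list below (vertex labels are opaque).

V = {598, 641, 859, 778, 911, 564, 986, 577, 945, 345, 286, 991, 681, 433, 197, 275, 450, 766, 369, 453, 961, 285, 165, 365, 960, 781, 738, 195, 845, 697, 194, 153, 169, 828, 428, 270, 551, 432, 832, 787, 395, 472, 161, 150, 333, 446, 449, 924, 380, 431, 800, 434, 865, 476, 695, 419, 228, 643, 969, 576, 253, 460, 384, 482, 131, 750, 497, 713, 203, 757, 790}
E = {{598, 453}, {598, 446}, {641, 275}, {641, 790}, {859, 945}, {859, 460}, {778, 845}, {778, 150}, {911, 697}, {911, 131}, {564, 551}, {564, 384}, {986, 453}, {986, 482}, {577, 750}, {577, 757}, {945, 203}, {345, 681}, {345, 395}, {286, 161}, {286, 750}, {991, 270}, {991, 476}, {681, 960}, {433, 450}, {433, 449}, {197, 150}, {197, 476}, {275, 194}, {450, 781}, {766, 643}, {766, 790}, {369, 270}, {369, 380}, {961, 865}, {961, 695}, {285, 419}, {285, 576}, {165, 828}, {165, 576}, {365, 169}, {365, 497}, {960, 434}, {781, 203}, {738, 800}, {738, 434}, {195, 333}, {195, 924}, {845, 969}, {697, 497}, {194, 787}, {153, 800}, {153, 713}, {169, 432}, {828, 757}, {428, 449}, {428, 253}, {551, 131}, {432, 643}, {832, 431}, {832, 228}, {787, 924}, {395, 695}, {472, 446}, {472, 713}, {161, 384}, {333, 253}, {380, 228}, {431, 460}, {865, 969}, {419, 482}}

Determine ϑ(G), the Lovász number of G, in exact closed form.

71*cos(pi/71)/(cos(pi/71) + 1)

Vertex 476 has 2 neighbors: 991, 197.
N(446) = {598, 472}, |N(446)| = 2.
N(757) = {577, 828}, |N(757)| = 2.
N(564) = {551, 384}, |N(564)| = 2.
deg(v) = 2 for all v (|V|=71); connected 2-regular on 71 ⇒ C_{71}.
Distinct eigenvalues (to 6 d.p.): [2.0, 1.992174, 1.968756, 1.92993, 1.876, 1.807387, 1.724629, 1.628374, 1.519374, 1.398483, 1.266648, 1.124899, 0.974346, 0.816167, 0.651601, 0.481935, 0.308498, 0.132646, -0.044244, -0.220788, -0.395604, -0.567324, -0.734603, -0.896134, -1.05065, -1.196945, -1.333871, -1.460358, -1.575416, -1.678144, -1.767738, -1.843498, -1.904829, -1.951253, -1.982405, -1.998042].
With N=71: ϑ(G) = 71·(-(-1)*2*cos(pi/71))/(2−(-2*cos(pi/71))) = 71*cos(pi/71)/(cos(pi/71) + 1).
≈ 35.4826183 (to 7 d.p.).
α=35, χ(Ḡ)=36; ϑ=71*cos(pi/71)/(cos(pi/71) + 1) lies between (both strict).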